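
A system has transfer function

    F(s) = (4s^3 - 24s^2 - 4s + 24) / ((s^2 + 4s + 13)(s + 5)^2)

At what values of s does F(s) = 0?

Set the numerator to zero: 4s^3 - 24s^2 - 4s + 24 = 0, i.e. 4·(s^3 - 6s^2 - s + 6) = 0.
Factoring: (s - 1)(s + 1)(s - 6) = 0.

s = 1, -1, 6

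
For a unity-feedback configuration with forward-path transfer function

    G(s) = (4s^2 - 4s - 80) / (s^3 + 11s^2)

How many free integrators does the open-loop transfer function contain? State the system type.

Factor s from the denominator: s^3 + 11s^2 = s^2·(s + 11).
There are 2 poles at the origin, so the system is Type 2.

Type 2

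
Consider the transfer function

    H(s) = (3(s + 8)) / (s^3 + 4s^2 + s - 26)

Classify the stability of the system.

The denominator s^3 + 4s^2 + s - 26 factors as (s - 2)(s^2 + 6s + 13), giving poles at s = 2, -3 ± 2j.
Since the pole(s) at s = 2 lie in the right half-plane, the system is unstable.

unstable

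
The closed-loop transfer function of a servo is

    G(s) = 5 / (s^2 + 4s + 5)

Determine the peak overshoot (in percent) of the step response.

%OS ≈ 0.187%

Comparing s^2 + 4s + 5 to s^2 + 2ζωₙs + ωₙ²: ωₙ = √5 ≈ 2.236 rad/s and ζ = 4/(2·√5) ≈ 0.8944.
%OS = 100·exp(−πζ/√(1−ζ²)) = 100·exp(−π·0.8944/√(1−0.8944²)) ≈ 0.187%.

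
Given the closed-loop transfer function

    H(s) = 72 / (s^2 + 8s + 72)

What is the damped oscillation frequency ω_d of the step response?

ω_d ≈ 7.483 rad/s

Comparing s^2 + 8s + 72 to s^2 + 2ζωₙs + ωₙ²: ωₙ = √72 ≈ 8.485 rad/s and ζ = 8/(2·√72) ≈ 0.4714.
ζωₙ = 8/2 = 4, so ω_d = ωₙ√(1−ζ²) = √(ωₙ² − (ζωₙ)²) = √(72 − 4²) = √56 ≈ 7.483 rad/s.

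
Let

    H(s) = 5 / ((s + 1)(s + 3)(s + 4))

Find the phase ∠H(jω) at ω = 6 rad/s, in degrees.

∠H(j6) ≈ 159.7°

At s = j6: numerator = 5, denominator = -276 - j102.
∠H = ∠num − ∠den = 0° − (-159.72°) = 159.7°.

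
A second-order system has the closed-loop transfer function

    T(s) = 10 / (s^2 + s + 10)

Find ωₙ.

Compare the denominator to the standard form s^2 + 2ζωₙs + ωₙ².
ωₙ² = 10, so ωₙ = √10 ≈ 3.162 rad/s.

ωₙ ≈ 3.162 rad/s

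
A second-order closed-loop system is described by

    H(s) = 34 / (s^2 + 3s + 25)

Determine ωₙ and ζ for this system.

Compare the denominator to the standard form s^2 + 2ζωₙs + ωₙ².
ωₙ² = 25, so ωₙ = 5 rad/s.
2ζωₙ = 3, so ζ = 3/(2·5) = 0.3.

ωₙ = 5 rad/s, ζ = 0.3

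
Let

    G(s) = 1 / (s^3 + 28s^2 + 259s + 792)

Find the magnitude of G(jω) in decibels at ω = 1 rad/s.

Substitute s = j1: numerator = 1, denominator = 764 + j258.
|G(j1)| = |1| / |764 + j258| = 1 / 806.39 ≈ 0.001240.
In decibels: 20·log₁₀(0.001240) ≈ -58.1 dB.

|G(j1)|_dB ≈ -58.1 dB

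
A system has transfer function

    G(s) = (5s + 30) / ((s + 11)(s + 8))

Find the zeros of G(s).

s = -6

Set the numerator to zero: 5s + 30 = 0, i.e. 5·(s + 6) = 0.
So s = -6.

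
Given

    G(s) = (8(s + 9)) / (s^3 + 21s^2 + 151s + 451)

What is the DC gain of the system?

Set s = 0: G(0) = (72) / (451) = 72/451.

G(0) = 72/451 ≈ 0.1596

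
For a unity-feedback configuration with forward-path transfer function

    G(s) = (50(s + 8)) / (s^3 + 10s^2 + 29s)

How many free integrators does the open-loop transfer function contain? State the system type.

The denominator has 1 factor of s at the origin (free integrator), so this is a Type 1 system.

Type 1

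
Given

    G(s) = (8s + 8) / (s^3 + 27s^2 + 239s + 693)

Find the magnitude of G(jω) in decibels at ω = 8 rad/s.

|G(j8)|_dB ≈ -28.6 dB

Substitute s = j8: numerator = 8 + j64, denominator = -1035 + j1400.
|G(j8)| = |8 + j64| / |-1035 + j1400| = 64.498 / 1741.0 ≈ 0.03705.
In decibels: 20·log₁₀(0.03705) ≈ -28.6 dB.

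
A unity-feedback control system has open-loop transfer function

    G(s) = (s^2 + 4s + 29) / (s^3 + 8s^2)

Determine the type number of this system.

Type 2

Factor s from the denominator: s^3 + 8s^2 = s^2·(s + 8).
There are 2 poles at the origin, so the system is Type 2.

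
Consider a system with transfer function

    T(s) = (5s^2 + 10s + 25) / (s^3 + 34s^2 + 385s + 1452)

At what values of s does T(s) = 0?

Set the numerator to zero: 5s^2 + 10s + 25 = 0, i.e. 5·(s^2 + 2s + 5) = 0.
Factoring: (s^2 + 2s + 5) = 0.

s = -1 + 2j, -1 - 2j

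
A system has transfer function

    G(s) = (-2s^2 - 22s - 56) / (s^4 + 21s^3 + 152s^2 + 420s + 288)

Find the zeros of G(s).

Set the numerator to zero: -2s^2 - 22s - 56 = 0, i.e. -2·(s^2 + 11s + 28) = 0.
Factoring: (s + 7)(s + 4) = 0.

s = -7, -4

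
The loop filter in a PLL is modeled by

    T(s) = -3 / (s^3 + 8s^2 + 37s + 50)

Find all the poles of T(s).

s = -3 + 4j, -3 - 4j, -2

The poles are the roots of the denominator s^3 + 8s^2 + 37s + 50 = 0.
Trying s = -2: the polynomial evaluates to 0, so (s + 2) is a factor.
Dividing out leaves s^2 + 6s + 25 = 0.
The quadratic formula then gives s = -3 ± 4j.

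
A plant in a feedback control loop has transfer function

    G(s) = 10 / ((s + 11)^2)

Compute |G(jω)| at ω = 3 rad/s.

|G(j3)| ≈ 0.07692

Substitute s = j3: numerator = 10, denominator = 112 + j66.
|G(j3)| = |10| / |112 + j66| = 10 / 130 ≈ 0.07692.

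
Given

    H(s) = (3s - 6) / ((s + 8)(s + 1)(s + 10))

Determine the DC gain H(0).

Set s = 0: H(0) = (-6) / (80) = -3/40.

H(0) = -3/40 ≈ -0.07500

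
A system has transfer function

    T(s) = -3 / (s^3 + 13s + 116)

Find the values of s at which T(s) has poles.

The poles are the roots of the denominator s^3 + 13s + 116 = 0.
Trying s = -4: the polynomial evaluates to 0, so (s + 4) is a factor.
Dividing out leaves s^2 - 4s + 29 = 0.
The quadratic formula then gives s = 2 ± 5j.

s = 2 ± 5j, -4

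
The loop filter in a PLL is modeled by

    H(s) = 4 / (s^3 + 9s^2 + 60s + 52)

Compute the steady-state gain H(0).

Set s = 0: H(0) = (4) / (52) = 1/13.

H(0) = 1/13 ≈ 0.07692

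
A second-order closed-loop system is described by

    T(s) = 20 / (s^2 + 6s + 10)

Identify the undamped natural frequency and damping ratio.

ωₙ ≈ 3.162 rad/s, ζ ≈ 0.9487

Compare the denominator to the standard form s^2 + 2ζωₙs + ωₙ².
ωₙ² = 10, so ωₙ = √10 ≈ 3.162 rad/s.
2ζωₙ = 6, so ζ = 6/(2·√10) ≈ 0.9487.
With ζ = 0.9487 the response is underdamped.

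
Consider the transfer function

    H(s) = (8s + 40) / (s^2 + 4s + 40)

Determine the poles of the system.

s = -2 ± 6j

The poles are the roots of the denominator s^2 + 4s + 40 = 0.
Using the quadratic formula: s = (-4 ± √(-144))/2 = -2 ± 6j.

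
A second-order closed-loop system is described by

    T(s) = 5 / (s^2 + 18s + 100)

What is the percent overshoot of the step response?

%OS ≈ 0.152%

Comparing s^2 + 18s + 100 to s^2 + 2ζωₙs + ωₙ²: ωₙ = 10 rad/s and ζ = 18/(2·10) = 0.9.
%OS = 100·exp(−πζ/√(1−ζ²)) = 100·exp(−π·0.9/√(1−0.9²)) ≈ 0.152%.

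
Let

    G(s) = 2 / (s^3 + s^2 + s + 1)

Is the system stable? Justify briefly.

The denominator s^3 + s^2 + s + 1 factors as (s^2 + 1)(s + 1), giving poles at s = j, -j, -1.
Since the simple pole(s) at s = j, -j lie on the jω-axis with none in the right half-plane, the system is marginally stable.

marginally stable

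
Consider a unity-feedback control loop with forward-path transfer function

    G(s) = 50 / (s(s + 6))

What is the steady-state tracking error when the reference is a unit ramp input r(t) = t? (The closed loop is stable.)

e_ss = 0.1200

G(s) has one pole at the origin.
This is a Type 1 system. Kv = lim_{s→0} s·G(s) = 50/6 = 25/3.
e_ss = 1/Kv = 1/(25/3) = 3/25 ≈ 0.1200.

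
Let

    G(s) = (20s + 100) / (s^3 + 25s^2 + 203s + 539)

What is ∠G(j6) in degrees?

∠G(j6) ≈ -59.62°

At s = j6: numerator = 100 + j120, denominator = -361 + j1002.
∠G = ∠num − ∠den = 50.194° − (109.81°) = -59.62°.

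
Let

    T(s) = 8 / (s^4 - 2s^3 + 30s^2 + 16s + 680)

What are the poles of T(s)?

The poles are the roots of the denominator s^4 - 2s^3 + 30s^2 + 16s + 680 = 0.
No real roots exist; factor into two real quadratics: (s^2 - 6s + 34)(s^2 + 4s + 20) = 0.
Each quadratic gives a conjugate pair via the quadratic formula.

s = 3 ± 5j, -2 ± 4j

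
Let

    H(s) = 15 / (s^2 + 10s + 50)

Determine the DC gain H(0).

Set s = 0: H(0) = (15) / (50) = 3/10.

H(0) = 3/10 ≈ 0.3000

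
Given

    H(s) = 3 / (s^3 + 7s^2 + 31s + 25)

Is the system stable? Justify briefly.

The denominator s^3 + 7s^2 + 31s + 25 factors as (s + 1)(s^2 + 6s + 25), giving poles at s = -1, -3 + 4j, -3 - 4j.
Since all poles lie strictly in the left half-plane, the system is stable.

stable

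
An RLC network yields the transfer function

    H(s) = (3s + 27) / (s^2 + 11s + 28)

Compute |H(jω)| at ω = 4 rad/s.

Substitute s = j4: numerator = 27 + j12, denominator = 12 + j44.
|H(j4)| = |27 + j12| / |12 + j44| = 29.547 / 45.607 ≈ 0.6479.

|H(j4)| ≈ 0.6479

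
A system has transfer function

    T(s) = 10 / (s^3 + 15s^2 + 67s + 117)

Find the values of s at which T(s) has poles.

s = -3 ± 2j, -9

The poles are the roots of the denominator s^3 + 15s^2 + 67s + 117 = 0.
Trying s = -9: the polynomial evaluates to 0, so (s + 9) is a factor.
Dividing out leaves s^2 + 6s + 13 = 0.
The quadratic formula then gives s = -3 ± 2j.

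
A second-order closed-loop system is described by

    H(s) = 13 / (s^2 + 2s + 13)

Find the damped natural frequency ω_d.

ω_d ≈ 3.464 rad/s

Comparing s^2 + 2s + 13 to s^2 + 2ζωₙs + ωₙ²: ωₙ = √13 ≈ 3.606 rad/s and ζ = 2/(2·√13) ≈ 0.2774.
ζωₙ = 2/2 = 1, so ω_d = ωₙ√(1−ζ²) = √(ωₙ² − (ζωₙ)²) = √(13 − 1²) = √12 ≈ 3.464 rad/s.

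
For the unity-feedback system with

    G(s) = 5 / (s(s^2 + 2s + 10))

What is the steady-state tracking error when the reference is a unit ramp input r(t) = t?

G(s) has one pole at the origin.
This is a Type 1 system. Kv = lim_{s→0} s·G(s) = 5/10 = 1/2.
e_ss = 1/Kv = 1/(1/2) = 2.

e_ss = 2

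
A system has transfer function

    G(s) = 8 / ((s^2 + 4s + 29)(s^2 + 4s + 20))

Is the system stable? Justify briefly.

The poles can be read from the denominator factors: s = -2 ± 5j, -2 ± 4j.
Since all poles lie strictly in the left half-plane, the system is stable.

stable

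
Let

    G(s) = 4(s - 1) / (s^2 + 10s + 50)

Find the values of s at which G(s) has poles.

The poles are the roots of the denominator s^2 + 10s + 50 = 0.
Using the quadratic formula: s = (-10 ± √(-100))/2 = -5 ± 5j.

s = -5 + 5j, -5 - 5j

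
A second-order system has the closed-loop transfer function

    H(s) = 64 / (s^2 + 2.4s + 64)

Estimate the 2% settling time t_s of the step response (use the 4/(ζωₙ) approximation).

t_s ≈ 3.333 s

Comparing s^2 + 2.4s + 64 to s^2 + 2ζωₙs + ωₙ²: ωₙ = 8 rad/s and ζ = 2.4/(2·8) = 0.15.
ζωₙ = 2.4/2 = 1.2, so t_s ≈ 4/(ζωₙ) = 4/1.2 ≈ 3.333 s.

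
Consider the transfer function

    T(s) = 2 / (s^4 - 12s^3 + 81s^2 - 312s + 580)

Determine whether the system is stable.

The denominator s^4 - 12s^3 + 81s^2 - 312s + 580 factors as (s^2 - 8s + 20)(s^2 - 4s + 29), giving poles at s = 4 ± 2j, 2 ± 5j.
Since the pole(s) at s = 4 ± 2j, 2 ± 5j lie in the right half-plane, the system is unstable.

unstable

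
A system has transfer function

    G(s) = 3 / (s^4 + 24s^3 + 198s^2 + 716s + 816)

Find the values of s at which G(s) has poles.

s = -12, -5 ± 3j, -2

The poles are the roots of the denominator s^4 + 24s^3 + 198s^2 + 716s + 816 = 0.
Trying s = -12: the polynomial evaluates to 0, so (s + 12) is a factor.
Dividing out leaves s^3 + 12s^2 + 54s + 68 = 0.
This factors further as (s^2 + 10s + 34)(s + 2) = 0.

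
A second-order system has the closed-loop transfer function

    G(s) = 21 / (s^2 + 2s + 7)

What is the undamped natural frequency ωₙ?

ωₙ ≈ 2.646 rad/s

Compare the denominator to the standard form s^2 + 2ζωₙs + ωₙ².
ωₙ² = 7, so ωₙ = √7 ≈ 2.646 rad/s.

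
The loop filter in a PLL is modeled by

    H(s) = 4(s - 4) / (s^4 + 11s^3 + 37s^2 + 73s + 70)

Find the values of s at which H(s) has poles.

s = -1 ± 2j, -7, -2

The poles are the roots of the denominator s^4 + 11s^3 + 37s^2 + 73s + 70 = 0.
Trying s = -7: the polynomial evaluates to 0, so (s + 7) is a factor.
Dividing out leaves s^3 + 4s^2 + 9s + 10 = 0.
This factors further as (s^2 + 2s + 5)(s + 2) = 0.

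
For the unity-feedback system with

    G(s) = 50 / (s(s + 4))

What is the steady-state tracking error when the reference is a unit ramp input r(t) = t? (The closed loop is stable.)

e_ss = 0.08000

G(s) has one pole at the origin.
This is a Type 1 system. Kv = lim_{s→0} s·G(s) = 50/4 = 25/2.
e_ss = 1/Kv = 1/(25/2) = 2/25 ≈ 0.08000.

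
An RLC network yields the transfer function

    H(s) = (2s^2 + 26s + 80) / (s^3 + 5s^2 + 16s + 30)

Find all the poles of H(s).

The poles are the roots of the denominator s^3 + 5s^2 + 16s + 30 = 0.
Trying s = -3: the polynomial evaluates to 0, so (s + 3) is a factor.
Dividing out leaves s^2 + 2s + 10 = 0.
The quadratic formula then gives s = -1 ± 3j.

s = -1 ± 3j, -3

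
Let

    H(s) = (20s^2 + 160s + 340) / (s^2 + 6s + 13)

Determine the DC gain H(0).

H(0) = 340/13 ≈ 26.15

Set s = 0: H(0) = (340) / (13) = 340/13.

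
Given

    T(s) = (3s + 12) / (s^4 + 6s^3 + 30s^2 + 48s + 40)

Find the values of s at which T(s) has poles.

s = -1 + j, -1 - j, -2 + 4j, -2 - 4j

The poles are the roots of the denominator s^4 + 6s^3 + 30s^2 + 48s + 40 = 0.
No real roots exist; factor into two real quadratics: (s^2 + 2s + 2)(s^2 + 4s + 20) = 0.
Each quadratic gives a conjugate pair via the quadratic formula.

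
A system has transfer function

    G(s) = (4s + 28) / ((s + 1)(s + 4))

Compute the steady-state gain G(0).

Set s = 0: G(0) = (28) / (4) = 7.

G(0) = 7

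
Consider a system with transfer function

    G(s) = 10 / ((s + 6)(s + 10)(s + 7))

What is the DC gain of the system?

Set s = 0: G(0) = (10) / (420) = 1/42.

G(0) = 1/42 ≈ 0.02381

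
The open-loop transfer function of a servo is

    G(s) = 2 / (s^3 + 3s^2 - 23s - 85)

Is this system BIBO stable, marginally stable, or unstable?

unstable

The denominator s^3 + 3s^2 - 23s - 85 factors as (s - 5)(s^2 + 8s + 17), giving poles at s = 5, -4 + j, -4 - j.
Since the pole(s) at s = 5 lie in the right half-plane, the system is unstable.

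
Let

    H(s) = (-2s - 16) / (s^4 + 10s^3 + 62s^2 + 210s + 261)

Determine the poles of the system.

s = -3, -2 + 5j, -2 - 5j, -3

The poles are the roots of the denominator s^4 + 10s^3 + 62s^2 + 210s + 261 = 0.
Trying s = -3: the polynomial evaluates to 0, so (s + 3) is a factor.
Dividing out leaves s^3 + 7s^2 + 41s + 87 = 0.
This factors further as (s^2 + 4s + 29)(s + 3) = 0.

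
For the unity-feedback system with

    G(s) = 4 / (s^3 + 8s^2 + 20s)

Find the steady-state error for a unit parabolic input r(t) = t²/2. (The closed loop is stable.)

G(s) has one pole at the origin.
This is a Type 1 system; Ka = lim_{s→0} s^2·G(s) = 0, so the steady-state error for a parabola input is infinite.

e_ss = ∞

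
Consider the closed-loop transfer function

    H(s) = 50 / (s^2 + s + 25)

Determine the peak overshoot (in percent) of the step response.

Comparing s^2 + s + 25 to s^2 + 2ζωₙs + ωₙ²: ωₙ = 5 rad/s and ζ = 1/(2·5) = 0.1.
%OS = 100·exp(−πζ/√(1−ζ²)) = 100·exp(−π·0.1/√(1−0.1²)) ≈ 72.9%.

%OS ≈ 72.9%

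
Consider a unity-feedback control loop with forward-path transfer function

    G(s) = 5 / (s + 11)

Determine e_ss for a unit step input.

G(s) has no poles at the origin.
This is a Type 0 system. Kp = lim_{s→0} G(s) = 5/11.
e_ss = 1/(1 + Kp) = 1/(1 + 5/11) = 11/16 ≈ 0.6875.

e_ss = 0.6875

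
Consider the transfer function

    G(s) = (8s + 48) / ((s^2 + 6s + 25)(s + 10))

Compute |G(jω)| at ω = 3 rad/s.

Substitute s = j3: numerator = 48 + j24, denominator = 106 + j228.
|G(j3)| = |48 + j24| / |106 + j228| = 53.666 / 251.44 ≈ 0.2134.

|G(j3)| ≈ 0.2134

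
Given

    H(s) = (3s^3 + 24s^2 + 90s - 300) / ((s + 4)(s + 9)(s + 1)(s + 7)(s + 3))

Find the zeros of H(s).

Set the numerator to zero: 3s^3 + 24s^2 + 90s - 300 = 0, i.e. 3·(s^3 + 8s^2 + 30s - 100) = 0.
Factoring: (s^2 + 10s + 50)(s - 2) = 0.

s = -5 ± 5j, 2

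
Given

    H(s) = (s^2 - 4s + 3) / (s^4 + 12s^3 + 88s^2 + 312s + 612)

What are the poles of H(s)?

s = -3 + 5j, -3 - 5j, -3 + 3j, -3 - 3j

The poles are the roots of the denominator s^4 + 12s^3 + 88s^2 + 312s + 612 = 0.
No real roots exist; factor into two real quadratics: (s^2 + 6s + 34)(s^2 + 6s + 18) = 0.
Each quadratic gives a conjugate pair via the quadratic formula.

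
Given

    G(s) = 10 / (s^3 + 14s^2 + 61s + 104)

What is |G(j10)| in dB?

|G(j10)|_dB ≈ -42.6 dB

Substitute s = j10: numerator = 10, denominator = -1296 - j390.
|G(j10)| = |10| / |-1296 - j390| = 10 / 1353.4 ≈ 0.007389.
In decibels: 20·log₁₀(0.007389) ≈ -42.6 dB.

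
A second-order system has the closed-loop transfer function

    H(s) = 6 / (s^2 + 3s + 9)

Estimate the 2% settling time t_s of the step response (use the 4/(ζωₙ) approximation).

Comparing s^2 + 3s + 9 to s^2 + 2ζωₙs + ωₙ²: ωₙ = 3 rad/s and ζ = 3/(2·3) = 0.5.
ζωₙ = 3/2 = 1.5, so t_s ≈ 4/(ζωₙ) = 4/1.5 ≈ 2.667 s.

t_s ≈ 2.667 s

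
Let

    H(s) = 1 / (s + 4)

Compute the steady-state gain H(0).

H(0) = 1/4 ≈ 0.2500

At s = 0 each factor (s + a) contributes a and each (s^2 + bs + c) contributes c.
H(0) = 1·1 / ((4)) = 1/4 = 1/4.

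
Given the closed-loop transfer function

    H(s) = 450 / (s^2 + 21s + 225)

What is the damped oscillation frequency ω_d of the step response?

ω_d ≈ 10.71 rad/s

Comparing s^2 + 21s + 225 to s^2 + 2ζωₙs + ωₙ²: ωₙ = 15 rad/s and ζ = 21/(2·15) = 0.7.
ζωₙ = 21/2 = 10.5, so ω_d = ωₙ√(1−ζ²) = √(ωₙ² − (ζωₙ)²) = √(225 − 10.5²) = √114.75 ≈ 10.71 rad/s.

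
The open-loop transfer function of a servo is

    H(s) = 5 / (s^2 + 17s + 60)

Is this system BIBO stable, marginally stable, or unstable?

The denominator s^2 + 17s + 60 factors as (s + 5)(s + 12), giving poles at s = -5, -12.
Since all poles lie strictly in the left half-plane, the system is stable.

stable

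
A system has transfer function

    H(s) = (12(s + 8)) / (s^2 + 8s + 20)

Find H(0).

H(0) = 24/5 ≈ 4.800

Set s = 0: H(0) = (96) / (20) = 24/5.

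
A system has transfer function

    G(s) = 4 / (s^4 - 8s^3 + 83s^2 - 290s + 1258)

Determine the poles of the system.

s = 3 ± 5j, 1 ± 6j

The poles are the roots of the denominator s^4 - 8s^3 + 83s^2 - 290s + 1258 = 0.
No real roots exist; factor into two real quadratics: (s^2 - 6s + 34)(s^2 - 2s + 37) = 0.
Each quadratic gives a conjugate pair via the quadratic formula.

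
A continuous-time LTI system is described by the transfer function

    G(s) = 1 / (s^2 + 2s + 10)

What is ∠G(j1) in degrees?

At s = j1: numerator = 1, denominator = 9 + j2.
∠G = ∠num − ∠den = 0° − (12.529°) = -12.53°.

∠G(j1) ≈ -12.53°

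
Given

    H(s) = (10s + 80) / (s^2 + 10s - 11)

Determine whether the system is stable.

The denominator s^2 + 10s - 11 factors as (s - 1)(s + 11), giving poles at s = 1, -11.
Since the pole(s) at s = 1 lie in the right half-plane, the system is unstable.

unstable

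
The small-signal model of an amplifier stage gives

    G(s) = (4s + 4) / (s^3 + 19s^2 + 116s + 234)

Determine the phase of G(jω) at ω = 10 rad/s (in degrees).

At s = j10: numerator = 4 + j40, denominator = -1666 + j160.
∠G = ∠num − ∠den = 84.289° − (174.51°) = -90.22°.

∠G(j10) ≈ -90.22°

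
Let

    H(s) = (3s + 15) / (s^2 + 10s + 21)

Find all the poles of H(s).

The poles are the roots of the denominator s^2 + 10s + 21 = 0.
Factoring: (s + 3)(s + 7) = 0, so s = -3 and s = -7.

s = -3, -7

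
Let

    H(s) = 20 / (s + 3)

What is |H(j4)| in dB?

|H(j4)|_dB ≈ 12.0 dB

Substitute s = j4: numerator = 20, denominator = 3 + j4.
|H(j4)| = |20| / |3 + j4| = 20 / 5 = 4.
In decibels: 20·log₁₀(4) ≈ 12.0 dB.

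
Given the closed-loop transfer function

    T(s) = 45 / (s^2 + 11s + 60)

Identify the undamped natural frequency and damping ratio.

Compare the denominator to the standard form s^2 + 2ζωₙs + ωₙ².
ωₙ² = 60, so ωₙ = √60 ≈ 7.746 rad/s.
2ζωₙ = 11, so ζ = 11/(2·√60) ≈ 0.7100.

ωₙ ≈ 7.746 rad/s, ζ ≈ 0.7100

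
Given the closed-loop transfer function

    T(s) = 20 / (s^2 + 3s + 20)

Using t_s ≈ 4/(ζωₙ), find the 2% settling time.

t_s ≈ 2.667 s

Comparing s^2 + 3s + 20 to s^2 + 2ζωₙs + ωₙ²: ωₙ = √20 ≈ 4.472 rad/s and ζ = 3/(2·√20) ≈ 0.3354.
ζωₙ = 3/2 = 1.5, so t_s ≈ 4/(ζωₙ) = 4/1.5 ≈ 2.667 s.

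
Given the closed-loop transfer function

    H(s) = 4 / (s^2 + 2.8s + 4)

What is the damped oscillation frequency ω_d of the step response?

ω_d ≈ 1.428 rad/s

Comparing s^2 + 2.8s + 4 to s^2 + 2ζωₙs + ωₙ²: ωₙ = 2 rad/s and ζ = 2.8/(2·2) = 0.7.
ζωₙ = 2.8/2 = 1.4, so ω_d = ωₙ√(1−ζ²) = √(ωₙ² − (ζωₙ)²) = √(4 − 1.4²) = √2.04 ≈ 1.428 rad/s.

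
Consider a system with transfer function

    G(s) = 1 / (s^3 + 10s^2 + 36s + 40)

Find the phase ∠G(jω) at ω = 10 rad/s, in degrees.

At s = j10: numerator = 1, denominator = -960 - j640.
∠G = ∠num − ∠den = 0° − (-146.31°) = 146.3°.

∠G(j10) ≈ 146.3°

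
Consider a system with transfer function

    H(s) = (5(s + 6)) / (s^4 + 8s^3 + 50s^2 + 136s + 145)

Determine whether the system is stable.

The denominator s^4 + 8s^3 + 50s^2 + 136s + 145 factors as (s^2 + 4s + 5)(s^2 + 4s + 29), giving poles at s = -2 + j, -2 - j, -2 + 5j, -2 - 5j.
Since all poles lie strictly in the left half-plane, the system is stable.

stable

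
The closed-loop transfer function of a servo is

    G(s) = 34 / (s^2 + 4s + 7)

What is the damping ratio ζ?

Compare the denominator to the standard form s^2 + 2ζωₙs + ωₙ².
ωₙ² = 7, so ωₙ = √7 ≈ 2.646 rad/s.
2ζωₙ = 4, so ζ = 4/(2·√7) ≈ 0.7559.

ζ ≈ 0.7559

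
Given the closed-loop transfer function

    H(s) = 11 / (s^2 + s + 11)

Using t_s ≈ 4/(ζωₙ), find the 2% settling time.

t_s ≈ 8 s

Comparing s^2 + s + 11 to s^2 + 2ζωₙs + ωₙ²: ωₙ = √11 ≈ 3.317 rad/s and ζ = 1/(2·√11) ≈ 0.1508.
ζωₙ = 1/2 = 0.5, so t_s ≈ 4/(ζωₙ) = 4/0.5 = 8 s.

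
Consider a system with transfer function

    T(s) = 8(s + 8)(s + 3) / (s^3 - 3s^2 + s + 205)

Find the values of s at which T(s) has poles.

s = 4 + 5j, 4 - 5j, -5

The poles are the roots of the denominator s^3 - 3s^2 + s + 205 = 0.
Trying s = -5: the polynomial evaluates to 0, so (s + 5) is a factor.
Dividing out leaves s^2 - 8s + 41 = 0.
The quadratic formula then gives s = 4 ± 5j.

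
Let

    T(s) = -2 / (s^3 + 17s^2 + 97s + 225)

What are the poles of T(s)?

The poles are the roots of the denominator s^3 + 17s^2 + 97s + 225 = 0.
Trying s = -9: the polynomial evaluates to 0, so (s + 9) is a factor.
Dividing out leaves s^2 + 8s + 25 = 0.
The quadratic formula then gives s = -4 ± 3j.

s = -9, -4 + 3j, -4 - 3j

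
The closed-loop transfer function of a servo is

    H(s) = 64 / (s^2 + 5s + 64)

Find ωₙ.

Compare the denominator to the standard form s^2 + 2ζωₙs + ωₙ².
ωₙ² = 64, so ωₙ = 8 rad/s.

ωₙ = 8 rad/s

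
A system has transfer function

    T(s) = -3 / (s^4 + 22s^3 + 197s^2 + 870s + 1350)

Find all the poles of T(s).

s = -5 + 5j, -5 - 5j, -3, -9

The poles are the roots of the denominator s^4 + 22s^3 + 197s^2 + 870s + 1350 = 0.
Trying s = -3: the polynomial evaluates to 0, so (s + 3) is a factor.
Dividing out leaves s^3 + 19s^2 + 140s + 450 = 0.
This factors further as (s^2 + 10s + 50)(s + 9) = 0.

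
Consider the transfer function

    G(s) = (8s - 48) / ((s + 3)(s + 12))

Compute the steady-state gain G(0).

Set s = 0: G(0) = (-48) / (36) = -4/3.

G(0) = -4/3 ≈ -1.333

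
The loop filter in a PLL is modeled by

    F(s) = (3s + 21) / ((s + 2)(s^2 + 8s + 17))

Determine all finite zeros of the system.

s = -7

Set the numerator to zero: 3s + 21 = 0, i.e. 3·(s + 7) = 0.
So s = -7.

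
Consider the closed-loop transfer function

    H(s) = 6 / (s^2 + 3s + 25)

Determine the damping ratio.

Compare the denominator to the standard form s^2 + 2ζωₙs + ωₙ².
ωₙ² = 25, so ωₙ = 5 rad/s.
2ζωₙ = 3, so ζ = 3/(2·5) = 0.3.

ζ = 0.3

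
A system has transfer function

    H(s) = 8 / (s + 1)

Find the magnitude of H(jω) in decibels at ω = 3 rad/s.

|H(j3)|_dB ≈ 8.06 dB

Substitute s = j3: numerator = 8, denominator = 1 + j3.
|H(j3)| = |8| / |1 + j3| = 8 / 3.1623 ≈ 2.530.
In decibels: 20·log₁₀(2.530) ≈ 8.06 dB.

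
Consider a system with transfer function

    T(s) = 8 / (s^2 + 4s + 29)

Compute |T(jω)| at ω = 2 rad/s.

Substitute s = j2: numerator = 8, denominator = 25 + j8.
|T(j2)| = |8| / |25 + j8| = 8 / 26.249 ≈ 0.3048.

|T(j2)| ≈ 0.3048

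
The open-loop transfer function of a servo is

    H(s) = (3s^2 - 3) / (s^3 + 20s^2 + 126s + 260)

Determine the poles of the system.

s = -5 + j, -5 - j, -10

The poles are the roots of the denominator s^3 + 20s^2 + 126s + 260 = 0.
Trying s = -10: the polynomial evaluates to 0, so (s + 10) is a factor.
Dividing out leaves s^2 + 10s + 26 = 0.
The quadratic formula then gives s = -5 ± 1j.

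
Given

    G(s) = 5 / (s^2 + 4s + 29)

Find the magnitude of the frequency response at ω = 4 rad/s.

Substitute s = j4: numerator = 5, denominator = 13 + j16.
|G(j4)| = |5| / |13 + j16| = 5 / 20.616 ≈ 0.2425.

|G(j4)| ≈ 0.2425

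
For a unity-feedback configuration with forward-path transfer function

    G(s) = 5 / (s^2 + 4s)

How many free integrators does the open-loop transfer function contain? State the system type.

Type 1

Factor s from the denominator: s^2 + 4s = s·(s + 4).
There is 1 pole at the origin, so the system is Type 1.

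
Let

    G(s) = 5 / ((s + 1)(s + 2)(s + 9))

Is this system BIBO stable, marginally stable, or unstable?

stable

The poles can be read from the denominator factors: s = -1, -2, -9.
Since all poles lie strictly in the left half-plane, the system is stable.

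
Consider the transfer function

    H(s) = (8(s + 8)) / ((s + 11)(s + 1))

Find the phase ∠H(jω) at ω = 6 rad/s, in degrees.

At s = j6: numerator = 64 + j48, denominator = -25 + j72.
∠H = ∠num − ∠den = 36.870° − (109.15°) = -72.28°.

∠H(j6) ≈ -72.28°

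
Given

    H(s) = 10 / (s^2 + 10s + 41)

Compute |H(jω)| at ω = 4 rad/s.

|H(j4)| ≈ 0.2120

Substitute s = j4: numerator = 10, denominator = 25 + j40.
|H(j4)| = |10| / |25 + j40| = 10 / 47.170 ≈ 0.2120.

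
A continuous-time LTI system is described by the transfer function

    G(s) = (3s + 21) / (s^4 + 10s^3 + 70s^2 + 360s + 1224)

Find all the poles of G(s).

s = ±6j, -5 ± 3j

The poles are the roots of the denominator s^4 + 10s^3 + 70s^2 + 360s + 1224 = 0.
No real roots exist; factor into two real quadratics: (s^2 + 36)(s^2 + 10s + 34) = 0.
Each quadratic gives a conjugate pair via the quadratic formula.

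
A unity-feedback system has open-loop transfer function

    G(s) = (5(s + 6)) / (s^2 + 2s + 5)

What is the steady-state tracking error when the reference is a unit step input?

e_ss = 0.1429

G(s) has no poles at the origin.
This is a Type 0 system. Kp = lim_{s→0} G(s) = 30/5 = 6.
e_ss = 1/(1 + Kp) = 1/(1 + 6) = 1/7 ≈ 0.1429.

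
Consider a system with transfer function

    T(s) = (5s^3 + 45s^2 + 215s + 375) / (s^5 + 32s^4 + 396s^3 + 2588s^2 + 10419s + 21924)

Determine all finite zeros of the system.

Set the numerator to zero: 5s^3 + 45s^2 + 215s + 375 = 0, i.e. 5·(s^3 + 9s^2 + 43s + 75) = 0.
Factoring: (s + 3)(s^2 + 6s + 25) = 0.

s = -3, -3 ± 4j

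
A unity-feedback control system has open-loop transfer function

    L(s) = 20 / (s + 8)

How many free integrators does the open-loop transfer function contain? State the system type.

The denominator has no factor of s at the origin — no free integrator — so this is a Type 0 system.

Type 0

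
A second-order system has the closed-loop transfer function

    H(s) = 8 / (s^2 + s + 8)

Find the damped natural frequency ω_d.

ω_d ≈ 2.784 rad/s

Comparing s^2 + s + 8 to s^2 + 2ζωₙs + ωₙ²: ωₙ = √8 ≈ 2.828 rad/s and ζ = 1/(2·√8) ≈ 0.1768.
ζωₙ = 1/2 = 0.5, so ω_d = ωₙ√(1−ζ²) = √(ωₙ² − (ζωₙ)²) = √(8 − 0.5²) = √7.75 ≈ 2.784 rad/s.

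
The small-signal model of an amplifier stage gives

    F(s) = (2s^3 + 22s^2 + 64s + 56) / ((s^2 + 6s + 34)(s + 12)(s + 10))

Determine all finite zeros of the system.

s = -2, -2, -7

Set the numerator to zero: 2s^3 + 22s^2 + 64s + 56 = 0, i.e. 2·(s^3 + 11s^2 + 32s + 28) = 0.
Factoring: (s + 2)^2(s + 7) = 0.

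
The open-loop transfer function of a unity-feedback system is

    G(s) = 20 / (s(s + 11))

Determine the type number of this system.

The denominator has 1 factor of s at the origin (free integrator), so this is a Type 1 system.

Type 1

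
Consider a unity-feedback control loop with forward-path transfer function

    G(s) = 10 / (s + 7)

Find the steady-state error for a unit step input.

G(s) has no poles at the origin.
This is a Type 0 system. Kp = lim_{s→0} G(s) = 10/7.
e_ss = 1/(1 + Kp) = 1/(1 + 10/7) = 7/17 ≈ 0.4118.

e_ss = 0.4118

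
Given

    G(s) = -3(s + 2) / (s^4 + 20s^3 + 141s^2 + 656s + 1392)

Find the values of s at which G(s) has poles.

s = -12, -4, -2 ± 5j

The poles are the roots of the denominator s^4 + 20s^3 + 141s^2 + 656s + 1392 = 0.
Trying s = -12: the polynomial evaluates to 0, so (s + 12) is a factor.
Dividing out leaves s^3 + 8s^2 + 45s + 116 = 0.
This factors further as (s + 4)(s^2 + 4s + 29) = 0.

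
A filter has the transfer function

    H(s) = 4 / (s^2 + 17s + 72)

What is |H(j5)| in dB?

|H(j5)|_dB ≈ -27.7 dB

Substitute s = j5: numerator = 4, denominator = 47 + j85.
|H(j5)| = |4| / |47 + j85| = 4 / 97.129 ≈ 0.04118.
In decibels: 20·log₁₀(0.04118) ≈ -27.7 dB.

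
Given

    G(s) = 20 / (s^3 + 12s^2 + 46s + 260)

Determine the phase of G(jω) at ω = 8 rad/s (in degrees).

∠G(j8) ≈ 164.2°

At s = j8: numerator = 20, denominator = -508 - j144.
∠G = ∠num − ∠den = 0° − (-164.17°) = 164.2°.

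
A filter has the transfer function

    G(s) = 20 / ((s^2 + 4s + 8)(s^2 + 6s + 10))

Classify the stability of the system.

stable

The poles can be read from the denominator factors: s = -2 + 2j, -2 - 2j, -3 + j, -3 - j.
Since all poles lie strictly in the left half-plane, the system is stable.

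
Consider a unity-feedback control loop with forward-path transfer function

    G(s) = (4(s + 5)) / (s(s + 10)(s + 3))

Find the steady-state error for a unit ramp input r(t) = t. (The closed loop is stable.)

e_ss = 1.500

G(s) has one pole at the origin.
This is a Type 1 system. Kv = lim_{s→0} s·G(s) = 20/30 = 2/3.
e_ss = 1/Kv = 1/(2/3) = 3/2 ≈ 1.500.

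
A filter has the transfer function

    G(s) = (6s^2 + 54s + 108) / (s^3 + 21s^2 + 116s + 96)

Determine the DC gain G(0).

G(0) = 9/8 ≈ 1.125

Set s = 0: G(0) = (108) / (96) = 9/8.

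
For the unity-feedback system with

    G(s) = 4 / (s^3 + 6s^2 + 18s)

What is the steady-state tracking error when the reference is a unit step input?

G(s) has one pole at the origin.
This is a Type 1 system; for a step input the steady-state error is zero.

e_ss = 0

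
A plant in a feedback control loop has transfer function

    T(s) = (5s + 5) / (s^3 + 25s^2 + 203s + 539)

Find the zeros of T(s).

s = -1

Set the numerator to zero: 5s + 5 = 0, i.e. 5·(s + 1) = 0.
So s = -1.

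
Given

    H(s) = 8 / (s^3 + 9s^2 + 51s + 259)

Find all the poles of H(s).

The poles are the roots of the denominator s^3 + 9s^2 + 51s + 259 = 0.
Trying s = -7: the polynomial evaluates to 0, so (s + 7) is a factor.
Dividing out leaves s^2 + 2s + 37 = 0.
The quadratic formula then gives s = -1 ± 6j.

s = -7, -1 + 6j, -1 - 6j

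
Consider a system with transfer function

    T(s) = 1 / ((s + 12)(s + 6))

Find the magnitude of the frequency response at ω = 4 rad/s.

|T(j4)| ≈ 0.01096

Substitute s = j4: numerator = 1, denominator = 56 + j72.
|T(j4)| = |1| / |56 + j72| = 1 / 91.214 ≈ 0.01096.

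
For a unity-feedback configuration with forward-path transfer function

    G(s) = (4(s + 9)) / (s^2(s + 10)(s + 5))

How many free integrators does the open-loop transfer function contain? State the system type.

Type 2

The denominator has 2 factors of s at the origin (free integrators), so this is a Type 2 system.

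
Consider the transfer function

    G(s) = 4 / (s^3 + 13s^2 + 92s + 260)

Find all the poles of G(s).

s = -4 ± 6j, -5

The poles are the roots of the denominator s^3 + 13s^2 + 92s + 260 = 0.
Trying s = -5: the polynomial evaluates to 0, so (s + 5) is a factor.
Dividing out leaves s^2 + 8s + 52 = 0.
The quadratic formula then gives s = -4 ± 6j.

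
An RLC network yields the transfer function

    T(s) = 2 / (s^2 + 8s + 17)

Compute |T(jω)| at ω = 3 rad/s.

Substitute s = j3: numerator = 2, denominator = 8 + j24.
|T(j3)| = |2| / |8 + j24| = 2 / 25.298 ≈ 0.07906.

|T(j3)| ≈ 0.07906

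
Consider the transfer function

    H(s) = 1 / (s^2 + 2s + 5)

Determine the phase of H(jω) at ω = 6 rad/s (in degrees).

∠H(j6) ≈ -158.8°

At s = j6: numerator = 1, denominator = -31 + j12.
∠H = ∠num − ∠den = 0° − (158.84°) = -158.8°.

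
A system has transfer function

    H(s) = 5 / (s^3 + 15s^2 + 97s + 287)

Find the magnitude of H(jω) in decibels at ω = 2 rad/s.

|H(j2)|_dB ≈ -35.4 dB

Substitute s = j2: numerator = 5, denominator = 227 + j186.
|H(j2)| = |5| / |227 + j186| = 5 / 293.47 ≈ 0.01704.
In decibels: 20·log₁₀(0.01704) ≈ -35.4 dB.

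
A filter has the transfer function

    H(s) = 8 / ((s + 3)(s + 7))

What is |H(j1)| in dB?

|H(j1)|_dB ≈ -8.93 dB

Substitute s = j1: numerator = 8, denominator = 20 + j10.
|H(j1)| = |8| / |20 + j10| = 8 / 22.361 ≈ 0.3578.
In decibels: 20·log₁₀(0.3578) ≈ -8.93 dB.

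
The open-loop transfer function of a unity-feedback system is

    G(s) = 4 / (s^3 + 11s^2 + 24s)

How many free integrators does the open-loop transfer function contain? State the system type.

Type 1

Factor s from the denominator: s^3 + 11s^2 + 24s = s·(s^2 + 11s + 24).
There is 1 pole at the origin, so the system is Type 1.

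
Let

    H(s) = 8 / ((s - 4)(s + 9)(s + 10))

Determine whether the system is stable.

The poles can be read from the denominator factors: s = 4, -9, -10.
Since the pole(s) at s = 4 lie in the right half-plane, the system is unstable.

unstable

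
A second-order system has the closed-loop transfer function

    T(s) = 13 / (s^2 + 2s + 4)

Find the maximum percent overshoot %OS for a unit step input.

%OS ≈ 16.3%

Comparing s^2 + 2s + 4 to s^2 + 2ζωₙs + ωₙ²: ωₙ = 2 rad/s and ζ = 2/(2·2) = 0.5.
%OS = 100·exp(−πζ/√(1−ζ²)) = 100·exp(−π·0.5/√(1−0.5²)) ≈ 16.3%.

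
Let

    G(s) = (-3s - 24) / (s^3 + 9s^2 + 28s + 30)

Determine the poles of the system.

The poles are the roots of the denominator s^3 + 9s^2 + 28s + 30 = 0.
Trying s = -3: the polynomial evaluates to 0, so (s + 3) is a factor.
Dividing out leaves s^2 + 6s + 10 = 0.
The quadratic formula then gives s = -3 ± 1j.

s = -3 ± j, -3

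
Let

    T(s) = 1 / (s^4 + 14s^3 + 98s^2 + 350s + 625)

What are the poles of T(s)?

s = -4 ± 3j, -3 ± 4j

The poles are the roots of the denominator s^4 + 14s^3 + 98s^2 + 350s + 625 = 0.
No real roots exist; factor into two real quadratics: (s^2 + 8s + 25)(s^2 + 6s + 25) = 0.
Each quadratic gives a conjugate pair via the quadratic formula.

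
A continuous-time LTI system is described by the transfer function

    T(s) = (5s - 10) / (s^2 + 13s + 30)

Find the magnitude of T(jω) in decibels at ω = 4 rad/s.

Substitute s = j4: numerator = -10 + j20, denominator = 14 + j52.
|T(j4)| = |-10 + j20| / |14 + j52| = 22.361 / 53.852 ≈ 0.4152.
In decibels: 20·log₁₀(0.4152) ≈ -7.63 dB.

|T(j4)|_dB ≈ -7.63 dB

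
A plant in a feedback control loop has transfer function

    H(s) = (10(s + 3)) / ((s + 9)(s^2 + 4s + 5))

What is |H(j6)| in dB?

Substitute s = j6: numerator = 30 + j60, denominator = -423 + j30.
|H(j6)| = |30 + j60| / |-423 + j30| = 67.082 / 424.06 ≈ 0.1582.
In decibels: 20·log₁₀(0.1582) ≈ -16.0 dB.

|H(j6)|_dB ≈ -16.0 dB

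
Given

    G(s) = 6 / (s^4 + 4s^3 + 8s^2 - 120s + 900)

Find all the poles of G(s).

The poles are the roots of the denominator s^4 + 4s^3 + 8s^2 - 120s + 900 = 0.
No real roots exist; factor into two real quadratics: (s^2 - 6s + 18)(s^2 + 10s + 50) = 0.
Each quadratic gives a conjugate pair via the quadratic formula.

s = 3 + 3j, 3 - 3j, -5 + 5j, -5 - 5j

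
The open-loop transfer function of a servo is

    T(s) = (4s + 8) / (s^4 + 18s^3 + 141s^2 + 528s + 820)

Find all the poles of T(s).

s = -5 ± 4j, -4 ± 2j

The poles are the roots of the denominator s^4 + 18s^3 + 141s^2 + 528s + 820 = 0.
No real roots exist; factor into two real quadratics: (s^2 + 10s + 41)(s^2 + 8s + 20) = 0.
Each quadratic gives a conjugate pair via the quadratic formula.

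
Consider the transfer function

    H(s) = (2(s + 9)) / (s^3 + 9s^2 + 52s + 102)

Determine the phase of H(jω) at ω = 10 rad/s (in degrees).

∠H(j10) ≈ -163.0°

At s = j10: numerator = 18 + j20, denominator = -798 - j480.
∠H = ∠num − ∠den = 48.013° − (-148.97°) = 197.0°, which wraps to -163.0°.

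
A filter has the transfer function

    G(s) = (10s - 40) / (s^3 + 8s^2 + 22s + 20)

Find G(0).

Set s = 0: G(0) = (-40) / (20) = -2.

G(0) = -2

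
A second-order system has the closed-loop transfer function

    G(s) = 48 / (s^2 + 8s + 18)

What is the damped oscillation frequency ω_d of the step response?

Comparing s^2 + 8s + 18 to s^2 + 2ζωₙs + ωₙ²: ωₙ = √18 ≈ 4.243 rad/s and ζ = 8/(2·√18) ≈ 0.9428.
ζωₙ = 8/2 = 4, so ω_d = ωₙ√(1−ζ²) = √(ωₙ² − (ζωₙ)²) = √(18 − 4²) = √2 ≈ 1.414 rad/s.

ω_d ≈ 1.414 rad/s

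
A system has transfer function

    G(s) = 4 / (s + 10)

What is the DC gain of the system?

G(0) = 2/5 ≈ 0.4000

Set s = 0: G(0) = (4) / (10) = 2/5.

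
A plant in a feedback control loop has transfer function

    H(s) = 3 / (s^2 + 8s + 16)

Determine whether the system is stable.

The denominator s^2 + 8s + 16 factors as (s + 4)^2, giving poles at s = -4, -4.
Since all poles lie strictly in the left half-plane, the system is stable.

stable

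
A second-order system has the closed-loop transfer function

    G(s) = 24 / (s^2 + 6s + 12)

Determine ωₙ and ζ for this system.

Compare the denominator to the standard form s^2 + 2ζωₙs + ωₙ².
ωₙ² = 12, so ωₙ = √12 ≈ 3.464 rad/s.
2ζωₙ = 6, so ζ = 6/(2·√12) ≈ 0.8660.
With ζ = 0.8660 the response is underdamped.

ωₙ ≈ 3.464 rad/s, ζ ≈ 0.8660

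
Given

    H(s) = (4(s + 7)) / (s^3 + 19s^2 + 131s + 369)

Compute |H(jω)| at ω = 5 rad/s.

Substitute s = j5: numerator = 28 + j20, denominator = -106 + j530.
|H(j5)| = |28 + j20| / |-106 + j530| = 34.409 / 540.50 ≈ 0.06366.

|H(j5)| ≈ 0.06366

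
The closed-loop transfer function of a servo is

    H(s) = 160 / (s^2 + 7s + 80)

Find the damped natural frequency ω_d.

ω_d ≈ 8.231 rad/s

Comparing s^2 + 7s + 80 to s^2 + 2ζωₙs + ωₙ²: ωₙ = √80 ≈ 8.944 rad/s and ζ = 7/(2·√80) ≈ 0.3913.
ζωₙ = 7/2 = 3.5, so ω_d = ωₙ√(1−ζ²) = √(ωₙ² − (ζωₙ)²) = √(80 − 3.5²) = √67.75 ≈ 8.231 rad/s.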